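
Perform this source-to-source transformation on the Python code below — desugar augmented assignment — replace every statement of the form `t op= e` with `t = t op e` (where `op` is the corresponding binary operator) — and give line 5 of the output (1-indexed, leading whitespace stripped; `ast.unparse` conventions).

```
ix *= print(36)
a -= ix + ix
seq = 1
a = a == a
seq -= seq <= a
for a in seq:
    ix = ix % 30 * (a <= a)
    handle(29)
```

Transformed code:
ix = ix * print(36)
a = a - (ix + ix)
seq = 1
a = a == a
seq = seq - (seq <= a)
for a in seq:
    ix = ix % 30 * (a <= a)
    handle(29)

seq = seq - (seq <= a)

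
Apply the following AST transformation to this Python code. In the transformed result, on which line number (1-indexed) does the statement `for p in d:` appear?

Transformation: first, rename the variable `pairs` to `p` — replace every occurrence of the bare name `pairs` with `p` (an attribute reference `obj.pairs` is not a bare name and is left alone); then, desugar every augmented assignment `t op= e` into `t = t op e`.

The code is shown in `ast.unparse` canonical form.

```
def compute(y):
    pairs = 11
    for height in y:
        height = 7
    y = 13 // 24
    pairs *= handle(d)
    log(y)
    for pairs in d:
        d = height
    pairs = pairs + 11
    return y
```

Transformed code:
def compute(y):
    p = 11
    for height in y:
        height = 7
    y = 13 // 24
    p = p * handle(d)
    log(y)
    for p in d:
        d = height
    p = p + 11
    return y

8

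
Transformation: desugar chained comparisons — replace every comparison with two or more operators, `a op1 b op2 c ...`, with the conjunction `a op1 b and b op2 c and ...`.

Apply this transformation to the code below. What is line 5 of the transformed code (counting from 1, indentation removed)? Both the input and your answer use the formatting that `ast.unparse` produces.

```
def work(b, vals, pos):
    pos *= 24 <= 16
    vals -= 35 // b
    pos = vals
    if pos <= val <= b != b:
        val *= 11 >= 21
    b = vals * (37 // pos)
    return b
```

Transformed code:
def work(b, vals, pos):
    pos *= 24 <= 16
    vals -= 35 // b
    pos = vals
    if pos <= val and val <= b and (b != b):
        val *= 11 >= 21
    b = vals * (37 // pos)
    return b

if pos <= val and val <= b and (b != b):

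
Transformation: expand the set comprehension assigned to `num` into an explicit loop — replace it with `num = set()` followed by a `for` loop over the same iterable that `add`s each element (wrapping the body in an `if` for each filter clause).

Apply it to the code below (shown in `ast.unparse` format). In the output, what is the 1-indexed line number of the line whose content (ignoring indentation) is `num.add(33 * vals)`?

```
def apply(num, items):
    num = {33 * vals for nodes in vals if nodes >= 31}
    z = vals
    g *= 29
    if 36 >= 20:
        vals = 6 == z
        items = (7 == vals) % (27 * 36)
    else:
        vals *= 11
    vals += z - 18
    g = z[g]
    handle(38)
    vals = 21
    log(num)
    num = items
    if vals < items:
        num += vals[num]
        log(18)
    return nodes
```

Transformed code:
def apply(num, items):
    num = set()
    for nodes in vals:
        if nodes >= 31:
            num.add(33 * vals)
    z = vals
    g *= 29
    if 36 >= 20:
        vals = 6 == z
        items = (7 == vals) % (27 * 36)
    else:
        vals *= 11
    vals += z - 18
    g = z[g]
    handle(38)
    vals = 21
    log(num)
    num = items
    if vals < items:
        num += vals[num]
        log(18)
    return nodes

5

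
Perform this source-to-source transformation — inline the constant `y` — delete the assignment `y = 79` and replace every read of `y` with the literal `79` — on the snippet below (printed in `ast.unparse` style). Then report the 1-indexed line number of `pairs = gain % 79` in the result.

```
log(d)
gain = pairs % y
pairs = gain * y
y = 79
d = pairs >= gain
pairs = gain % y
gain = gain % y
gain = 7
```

5

Transformed code:
log(d)
gain = pairs % 79
pairs = gain * 79
d = pairs >= gain
pairs = gain % 79
gain = gain % 79
gain = 7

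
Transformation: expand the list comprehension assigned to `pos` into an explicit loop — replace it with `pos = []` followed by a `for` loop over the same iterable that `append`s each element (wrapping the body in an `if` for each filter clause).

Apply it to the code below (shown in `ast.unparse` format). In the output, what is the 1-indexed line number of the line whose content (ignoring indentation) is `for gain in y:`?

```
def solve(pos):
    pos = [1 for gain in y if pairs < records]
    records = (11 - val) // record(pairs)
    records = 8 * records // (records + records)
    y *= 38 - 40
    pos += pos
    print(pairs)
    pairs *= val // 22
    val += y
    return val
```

Transformed code:
def solve(pos):
    pos = []
    for gain in y:
        if pairs < records:
            pos.append(1)
    records = (11 - val) // record(pairs)
    records = 8 * records // (records + records)
    y *= 38 - 40
    pos += pos
    print(pairs)
    pairs *= val // 22
    val += y
    return val

3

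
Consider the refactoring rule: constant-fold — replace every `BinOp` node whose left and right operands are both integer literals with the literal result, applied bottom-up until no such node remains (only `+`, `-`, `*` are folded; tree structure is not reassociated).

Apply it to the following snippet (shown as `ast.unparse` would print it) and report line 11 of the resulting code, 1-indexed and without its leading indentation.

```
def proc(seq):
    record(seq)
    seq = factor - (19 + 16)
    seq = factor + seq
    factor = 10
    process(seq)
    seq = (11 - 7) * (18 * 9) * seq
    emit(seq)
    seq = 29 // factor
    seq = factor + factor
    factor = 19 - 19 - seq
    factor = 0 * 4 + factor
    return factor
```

Transformed code:
def proc(seq):
    record(seq)
    seq = factor - 35
    seq = factor + seq
    factor = 10
    process(seq)
    seq = 648 * seq
    emit(seq)
    seq = 29 // factor
    seq = factor + factor
    factor = 0 - seq
    factor = 0 + factor
    return factor

factor = 0 - seq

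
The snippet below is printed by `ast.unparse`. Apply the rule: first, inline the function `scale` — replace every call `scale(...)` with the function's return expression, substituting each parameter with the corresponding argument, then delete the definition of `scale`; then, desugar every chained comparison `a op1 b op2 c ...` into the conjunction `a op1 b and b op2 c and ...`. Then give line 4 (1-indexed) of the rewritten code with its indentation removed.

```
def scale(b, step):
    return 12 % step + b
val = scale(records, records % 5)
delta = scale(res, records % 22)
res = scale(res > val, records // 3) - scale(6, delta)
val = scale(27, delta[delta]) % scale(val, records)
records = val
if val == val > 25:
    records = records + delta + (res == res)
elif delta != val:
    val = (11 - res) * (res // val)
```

Transformed code:
val = 12 % (records % 5) + records
delta = 12 % (records % 22) + res
res = 12 % (records // 3) + (res > val) - (12 % delta + 6)
val = (12 % delta[delta] + 27) % (12 % records + val)
records = val
if val == val and val > 25:
    records = records + delta + (res == res)
elif delta != val:
    val = (11 - res) * (res // val)

val = (12 % delta[delta] + 27) % (12 % records + val)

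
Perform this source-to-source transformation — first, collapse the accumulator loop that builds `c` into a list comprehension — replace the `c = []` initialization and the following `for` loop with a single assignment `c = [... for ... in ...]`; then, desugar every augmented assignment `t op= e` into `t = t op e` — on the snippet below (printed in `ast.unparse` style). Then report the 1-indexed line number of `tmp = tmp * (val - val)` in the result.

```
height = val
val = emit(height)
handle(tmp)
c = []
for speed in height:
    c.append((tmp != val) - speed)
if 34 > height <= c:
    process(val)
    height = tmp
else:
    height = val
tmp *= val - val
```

10

Transformed code:
height = val
val = emit(height)
handle(tmp)
c = [(tmp != val) - speed for speed in height]
if 34 > height <= c:
    process(val)
    height = tmp
else:
    height = val
tmp = tmp * (val - val)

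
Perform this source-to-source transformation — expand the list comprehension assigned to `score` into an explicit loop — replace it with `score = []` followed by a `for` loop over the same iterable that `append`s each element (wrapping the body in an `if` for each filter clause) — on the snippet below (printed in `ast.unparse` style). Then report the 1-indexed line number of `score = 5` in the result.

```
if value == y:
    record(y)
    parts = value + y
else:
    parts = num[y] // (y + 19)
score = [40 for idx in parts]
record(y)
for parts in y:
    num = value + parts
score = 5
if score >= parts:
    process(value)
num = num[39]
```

Transformed code:
if value == y:
    record(y)
    parts = value + y
else:
    parts = num[y] // (y + 19)
score = []
for idx in parts:
    score.append(40)
record(y)
for parts in y:
    num = value + parts
score = 5
if score >= parts:
    process(value)
num = num[39]

12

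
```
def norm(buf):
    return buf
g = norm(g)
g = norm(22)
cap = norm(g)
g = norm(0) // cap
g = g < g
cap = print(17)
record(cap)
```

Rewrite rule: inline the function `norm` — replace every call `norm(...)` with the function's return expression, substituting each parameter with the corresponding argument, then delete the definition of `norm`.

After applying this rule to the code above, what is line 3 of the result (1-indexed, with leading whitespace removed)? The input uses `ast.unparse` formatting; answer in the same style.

cap = g

Transformed code:
g = g
g = 22
cap = g
g = 0 // cap
g = g < g
cap = print(17)
record(cap)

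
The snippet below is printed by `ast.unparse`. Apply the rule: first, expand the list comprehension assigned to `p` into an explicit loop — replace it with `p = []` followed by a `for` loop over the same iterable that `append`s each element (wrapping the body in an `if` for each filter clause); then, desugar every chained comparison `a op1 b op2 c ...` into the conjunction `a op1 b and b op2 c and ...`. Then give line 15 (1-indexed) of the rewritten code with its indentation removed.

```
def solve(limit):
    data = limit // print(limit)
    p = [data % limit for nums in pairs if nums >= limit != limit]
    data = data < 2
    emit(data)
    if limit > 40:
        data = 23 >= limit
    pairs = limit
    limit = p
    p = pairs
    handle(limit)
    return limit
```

Transformed code:
def solve(limit):
    data = limit // print(limit)
    p = []
    for nums in pairs:
        if nums >= limit and limit != limit:
            p.append(data % limit)
    data = data < 2
    emit(data)
    if limit > 40:
        data = 23 >= limit
    pairs = limit
    limit = p
    p = pairs
    handle(limit)
    return limit

return limit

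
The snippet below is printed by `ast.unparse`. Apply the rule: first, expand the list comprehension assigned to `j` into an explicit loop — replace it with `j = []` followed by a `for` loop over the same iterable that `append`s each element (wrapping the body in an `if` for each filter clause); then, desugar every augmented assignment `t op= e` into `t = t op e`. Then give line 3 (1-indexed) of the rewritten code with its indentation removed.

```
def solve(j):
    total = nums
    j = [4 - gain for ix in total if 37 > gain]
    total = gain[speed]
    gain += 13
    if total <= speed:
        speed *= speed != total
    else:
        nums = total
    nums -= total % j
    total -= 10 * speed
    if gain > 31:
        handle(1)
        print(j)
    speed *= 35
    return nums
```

j = []

Transformed code:
def solve(j):
    total = nums
    j = []
    for ix in total:
        if 37 > gain:
            j.append(4 - gain)
    total = gain[speed]
    gain = gain + 13
    if total <= speed:
        speed = speed * (speed != total)
    else:
        nums = total
    nums = nums - total % j
    total = total - 10 * speed
    if gain > 31:
        handle(1)
        print(j)
    speed = speed * 35
    return nums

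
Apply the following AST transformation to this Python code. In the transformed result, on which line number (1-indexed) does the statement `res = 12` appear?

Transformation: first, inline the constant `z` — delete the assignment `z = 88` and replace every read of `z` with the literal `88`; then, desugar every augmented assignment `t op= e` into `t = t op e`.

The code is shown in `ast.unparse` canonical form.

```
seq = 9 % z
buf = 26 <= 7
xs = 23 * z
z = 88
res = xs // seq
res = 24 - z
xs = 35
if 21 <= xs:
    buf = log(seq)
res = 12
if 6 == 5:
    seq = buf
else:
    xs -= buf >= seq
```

9

Transformed code:
seq = 9 % 88
buf = 26 <= 7
xs = 23 * 88
res = xs // seq
res = 24 - 88
xs = 35
if 21 <= xs:
    buf = log(seq)
res = 12
if 6 == 5:
    seq = buf
else:
    xs = xs - (buf >= seq)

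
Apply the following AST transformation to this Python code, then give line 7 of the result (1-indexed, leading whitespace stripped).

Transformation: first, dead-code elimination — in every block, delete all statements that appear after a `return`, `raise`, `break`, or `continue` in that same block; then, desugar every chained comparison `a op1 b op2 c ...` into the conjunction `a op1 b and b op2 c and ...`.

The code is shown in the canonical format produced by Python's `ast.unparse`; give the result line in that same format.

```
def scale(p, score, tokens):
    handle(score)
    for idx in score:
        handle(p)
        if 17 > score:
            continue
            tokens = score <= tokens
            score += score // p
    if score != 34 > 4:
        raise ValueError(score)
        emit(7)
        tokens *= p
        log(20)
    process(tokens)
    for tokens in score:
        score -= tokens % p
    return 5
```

Transformed code:
def scale(p, score, tokens):
    handle(score)
    for idx in score:
        handle(p)
        if 17 > score:
            continue
    if score != 34 and 34 > 4:
        raise ValueError(score)
    process(tokens)
    for tokens in score:
        score -= tokens % p
    return 5

if score != 34 and 34 > 4:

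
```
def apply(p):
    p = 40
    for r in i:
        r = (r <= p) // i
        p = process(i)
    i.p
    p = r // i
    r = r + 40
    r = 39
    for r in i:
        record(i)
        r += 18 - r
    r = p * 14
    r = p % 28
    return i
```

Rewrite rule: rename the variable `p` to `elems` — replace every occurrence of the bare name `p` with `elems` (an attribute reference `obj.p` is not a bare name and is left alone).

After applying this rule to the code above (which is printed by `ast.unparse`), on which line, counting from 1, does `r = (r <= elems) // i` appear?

4

Transformed code:
def apply(elems):
    elems = 40
    for r in i:
        r = (r <= elems) // i
        elems = process(i)
    i.p
    elems = r // i
    r = r + 40
    r = 39
    for r in i:
        record(i)
        r += 18 - r
    r = elems * 14
    r = elems % 28
    return i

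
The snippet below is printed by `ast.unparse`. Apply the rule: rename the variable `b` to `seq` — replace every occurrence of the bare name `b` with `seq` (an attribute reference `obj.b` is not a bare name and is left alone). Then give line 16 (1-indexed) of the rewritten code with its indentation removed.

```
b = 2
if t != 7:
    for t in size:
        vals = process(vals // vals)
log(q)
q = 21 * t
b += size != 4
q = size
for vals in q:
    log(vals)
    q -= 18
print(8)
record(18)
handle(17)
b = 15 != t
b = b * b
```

Transformed code:
seq = 2
if t != 7:
    for t in size:
        vals = process(vals // vals)
log(q)
q = 21 * t
seq += size != 4
q = size
for vals in q:
    log(vals)
    q -= 18
print(8)
record(18)
handle(17)
seq = 15 != t
seq = seq * seq

seq = seq * seq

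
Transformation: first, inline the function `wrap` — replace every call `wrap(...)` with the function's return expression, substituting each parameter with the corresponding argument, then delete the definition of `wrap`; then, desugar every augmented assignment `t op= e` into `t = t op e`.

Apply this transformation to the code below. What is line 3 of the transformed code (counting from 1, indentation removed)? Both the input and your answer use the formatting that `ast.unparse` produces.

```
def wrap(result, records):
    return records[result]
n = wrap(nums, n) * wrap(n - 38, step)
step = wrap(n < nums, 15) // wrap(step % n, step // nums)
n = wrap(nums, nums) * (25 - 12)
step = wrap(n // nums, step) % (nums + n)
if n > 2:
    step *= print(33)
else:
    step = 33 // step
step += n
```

n = nums[nums] * (25 - 12)

Transformed code:
n = n[nums] * step[n - 38]
step = 15[n < nums] // (step // nums)[step % n]
n = nums[nums] * (25 - 12)
step = step[n // nums] % (nums + n)
if n > 2:
    step = step * print(33)
else:
    step = 33 // step
step = step + n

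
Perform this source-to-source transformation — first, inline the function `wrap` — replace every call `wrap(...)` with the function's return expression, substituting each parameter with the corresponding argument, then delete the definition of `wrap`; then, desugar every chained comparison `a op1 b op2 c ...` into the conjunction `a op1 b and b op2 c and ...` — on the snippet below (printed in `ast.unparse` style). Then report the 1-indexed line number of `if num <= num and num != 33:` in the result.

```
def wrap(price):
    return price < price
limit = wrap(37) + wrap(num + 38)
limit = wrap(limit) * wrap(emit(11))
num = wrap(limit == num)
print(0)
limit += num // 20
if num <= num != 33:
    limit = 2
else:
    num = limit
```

Transformed code:
limit = (37 < 37) + (num + 38 < num + 38)
limit = (limit < limit) * (emit(11) < emit(11))
num = (limit == num) < (limit == num)
print(0)
limit += num // 20
if num <= num and num != 33:
    limit = 2
else:
    num = limit

6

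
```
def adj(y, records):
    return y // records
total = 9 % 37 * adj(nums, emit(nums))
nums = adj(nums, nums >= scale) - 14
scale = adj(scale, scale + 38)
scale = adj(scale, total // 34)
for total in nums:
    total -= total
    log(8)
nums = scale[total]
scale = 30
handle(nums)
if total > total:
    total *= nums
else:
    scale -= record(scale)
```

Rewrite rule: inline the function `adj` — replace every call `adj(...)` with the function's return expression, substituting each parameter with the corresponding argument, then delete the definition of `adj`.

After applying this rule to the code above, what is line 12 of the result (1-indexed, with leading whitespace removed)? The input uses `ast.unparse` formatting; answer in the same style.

Transformed code:
total = 9 % 37 * (nums // emit(nums))
nums = nums // (nums >= scale) - 14
scale = scale // (scale + 38)
scale = scale // (total // 34)
for total in nums:
    total -= total
    log(8)
nums = scale[total]
scale = 30
handle(nums)
if total > total:
    total *= nums
else:
    scale -= record(scale)

total *= nums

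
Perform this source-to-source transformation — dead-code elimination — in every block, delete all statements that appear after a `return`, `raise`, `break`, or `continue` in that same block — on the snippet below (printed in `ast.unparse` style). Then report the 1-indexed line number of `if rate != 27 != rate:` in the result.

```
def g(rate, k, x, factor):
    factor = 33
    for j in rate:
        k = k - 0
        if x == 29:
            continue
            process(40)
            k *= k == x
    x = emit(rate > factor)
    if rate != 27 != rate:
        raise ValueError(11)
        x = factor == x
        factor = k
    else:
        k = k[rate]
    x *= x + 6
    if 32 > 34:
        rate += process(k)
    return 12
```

8

Transformed code:
def g(rate, k, x, factor):
    factor = 33
    for j in rate:
        k = k - 0
        if x == 29:
            continue
    x = emit(rate > factor)
    if rate != 27 != rate:
        raise ValueError(11)
    else:
        k = k[rate]
    x *= x + 6
    if 32 > 34:
        rate += process(k)
    return 12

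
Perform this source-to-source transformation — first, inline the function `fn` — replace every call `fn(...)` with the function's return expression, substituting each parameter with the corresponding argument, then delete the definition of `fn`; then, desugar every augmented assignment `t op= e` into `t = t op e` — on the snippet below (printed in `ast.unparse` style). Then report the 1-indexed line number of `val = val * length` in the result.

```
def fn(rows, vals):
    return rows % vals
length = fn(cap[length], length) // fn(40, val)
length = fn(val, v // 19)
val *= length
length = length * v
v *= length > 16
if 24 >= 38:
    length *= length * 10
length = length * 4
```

Transformed code:
length = cap[length] % length // (40 % val)
length = val % (v // 19)
val = val * length
length = length * v
v = v * (length > 16)
if 24 >= 38:
    length = length * (length * 10)
length = length * 4

3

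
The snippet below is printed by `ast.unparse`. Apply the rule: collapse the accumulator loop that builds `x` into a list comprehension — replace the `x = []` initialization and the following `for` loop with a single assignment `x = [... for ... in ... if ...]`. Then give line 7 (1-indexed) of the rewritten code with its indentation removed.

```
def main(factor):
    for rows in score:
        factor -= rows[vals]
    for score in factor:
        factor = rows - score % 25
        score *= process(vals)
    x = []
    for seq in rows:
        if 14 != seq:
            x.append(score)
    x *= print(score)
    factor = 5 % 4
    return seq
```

x = [score for seq in rows if 14 != seq]

Transformed code:
def main(factor):
    for rows in score:
        factor -= rows[vals]
    for score in factor:
        factor = rows - score % 25
        score *= process(vals)
    x = [score for seq in rows if 14 != seq]
    x *= print(score)
    factor = 5 % 4
    return seq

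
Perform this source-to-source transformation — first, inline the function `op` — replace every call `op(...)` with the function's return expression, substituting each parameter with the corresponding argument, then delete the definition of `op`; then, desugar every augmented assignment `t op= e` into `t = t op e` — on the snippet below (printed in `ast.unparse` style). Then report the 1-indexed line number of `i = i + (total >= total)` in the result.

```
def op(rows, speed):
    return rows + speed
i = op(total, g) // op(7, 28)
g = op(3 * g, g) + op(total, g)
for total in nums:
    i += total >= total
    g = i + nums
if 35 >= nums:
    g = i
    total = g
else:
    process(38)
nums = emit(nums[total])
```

Transformed code:
i = (total + g) // (7 + 28)
g = 3 * g + g + (total + g)
for total in nums:
    i = i + (total >= total)
    g = i + nums
if 35 >= nums:
    g = i
    total = g
else:
    process(38)
nums = emit(nums[total])

4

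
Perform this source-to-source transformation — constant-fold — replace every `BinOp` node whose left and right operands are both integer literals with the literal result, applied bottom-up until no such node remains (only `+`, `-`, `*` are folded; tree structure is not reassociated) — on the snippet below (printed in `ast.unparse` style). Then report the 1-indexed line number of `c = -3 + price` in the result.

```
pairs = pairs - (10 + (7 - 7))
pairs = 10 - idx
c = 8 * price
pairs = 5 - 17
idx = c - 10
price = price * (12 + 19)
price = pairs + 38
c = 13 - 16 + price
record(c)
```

8

Transformed code:
pairs = pairs - 10
pairs = 10 - idx
c = 8 * price
pairs = -12
idx = c - 10
price = price * 31
price = pairs + 38
c = -3 + price
record(c)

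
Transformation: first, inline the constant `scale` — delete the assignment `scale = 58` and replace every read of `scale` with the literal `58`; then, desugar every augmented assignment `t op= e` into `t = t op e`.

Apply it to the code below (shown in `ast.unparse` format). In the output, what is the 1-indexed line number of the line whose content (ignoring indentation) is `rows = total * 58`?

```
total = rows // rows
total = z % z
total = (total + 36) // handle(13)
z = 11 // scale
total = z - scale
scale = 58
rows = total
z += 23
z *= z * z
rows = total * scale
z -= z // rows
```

Transformed code:
total = rows // rows
total = z % z
total = (total + 36) // handle(13)
z = 11 // 58
total = z - 58
rows = total
z = z + 23
z = z * (z * z)
rows = total * 58
z = z - z // rows

9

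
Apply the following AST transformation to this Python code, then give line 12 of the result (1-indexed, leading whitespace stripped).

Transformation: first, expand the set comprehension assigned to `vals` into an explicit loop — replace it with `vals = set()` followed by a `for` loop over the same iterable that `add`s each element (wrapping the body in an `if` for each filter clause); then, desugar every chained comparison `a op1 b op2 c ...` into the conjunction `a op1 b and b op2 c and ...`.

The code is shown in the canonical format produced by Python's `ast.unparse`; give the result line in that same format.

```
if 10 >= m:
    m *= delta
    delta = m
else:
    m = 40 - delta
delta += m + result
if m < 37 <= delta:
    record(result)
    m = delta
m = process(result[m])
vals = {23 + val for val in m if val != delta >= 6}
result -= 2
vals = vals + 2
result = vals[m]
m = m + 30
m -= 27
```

Transformed code:
if 10 >= m:
    m *= delta
    delta = m
else:
    m = 40 - delta
delta += m + result
if m < 37 and 37 <= delta:
    record(result)
    m = delta
m = process(result[m])
vals = set()
for val in m:
    if val != delta and delta >= 6:
        vals.add(23 + val)
result -= 2
vals = vals + 2
result = vals[m]
m = m + 30
m -= 27

for val in m:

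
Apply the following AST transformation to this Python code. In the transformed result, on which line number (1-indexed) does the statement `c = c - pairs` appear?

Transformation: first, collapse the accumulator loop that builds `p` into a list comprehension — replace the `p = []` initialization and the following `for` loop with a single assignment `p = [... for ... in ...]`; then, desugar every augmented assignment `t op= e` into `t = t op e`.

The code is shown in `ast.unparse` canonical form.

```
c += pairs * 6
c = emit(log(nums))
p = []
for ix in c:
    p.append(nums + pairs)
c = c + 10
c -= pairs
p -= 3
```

5

Transformed code:
c = c + pairs * 6
c = emit(log(nums))
p = [nums + pairs for ix in c]
c = c + 10
c = c - pairs
p = p - 3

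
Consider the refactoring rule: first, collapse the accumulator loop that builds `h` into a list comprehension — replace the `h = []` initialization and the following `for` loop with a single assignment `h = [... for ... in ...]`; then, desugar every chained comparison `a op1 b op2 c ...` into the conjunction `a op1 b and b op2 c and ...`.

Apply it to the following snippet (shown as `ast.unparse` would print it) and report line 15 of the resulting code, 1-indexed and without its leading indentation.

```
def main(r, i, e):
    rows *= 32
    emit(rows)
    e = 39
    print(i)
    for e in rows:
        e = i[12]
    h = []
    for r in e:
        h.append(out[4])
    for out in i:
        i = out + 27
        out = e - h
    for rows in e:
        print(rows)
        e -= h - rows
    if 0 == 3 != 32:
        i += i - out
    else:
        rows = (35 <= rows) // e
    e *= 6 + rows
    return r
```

Transformed code:
def main(r, i, e):
    rows *= 32
    emit(rows)
    e = 39
    print(i)
    for e in rows:
        e = i[12]
    h = [out[4] for r in e]
    for out in i:
        i = out + 27
        out = e - h
    for rows in e:
        print(rows)
        e -= h - rows
    if 0 == 3 and 3 != 32:
        i += i - out
    else:
        rows = (35 <= rows) // e
    e *= 6 + rows
    return r

if 0 == 3 and 3 != 32:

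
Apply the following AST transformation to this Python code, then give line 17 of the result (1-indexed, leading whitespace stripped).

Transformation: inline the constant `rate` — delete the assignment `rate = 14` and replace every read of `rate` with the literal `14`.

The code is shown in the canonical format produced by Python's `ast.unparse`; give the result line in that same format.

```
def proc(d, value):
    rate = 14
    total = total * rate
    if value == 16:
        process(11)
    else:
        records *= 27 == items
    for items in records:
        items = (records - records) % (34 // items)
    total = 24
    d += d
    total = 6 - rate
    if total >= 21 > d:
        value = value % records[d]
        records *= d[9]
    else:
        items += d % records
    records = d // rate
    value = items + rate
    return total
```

records = d // 14

Transformed code:
def proc(d, value):
    total = total * 14
    if value == 16:
        process(11)
    else:
        records *= 27 == items
    for items in records:
        items = (records - records) % (34 // items)
    total = 24
    d += d
    total = 6 - 14
    if total >= 21 > d:
        value = value % records[d]
        records *= d[9]
    else:
        items += d % records
    records = d // 14
    value = items + 14
    return total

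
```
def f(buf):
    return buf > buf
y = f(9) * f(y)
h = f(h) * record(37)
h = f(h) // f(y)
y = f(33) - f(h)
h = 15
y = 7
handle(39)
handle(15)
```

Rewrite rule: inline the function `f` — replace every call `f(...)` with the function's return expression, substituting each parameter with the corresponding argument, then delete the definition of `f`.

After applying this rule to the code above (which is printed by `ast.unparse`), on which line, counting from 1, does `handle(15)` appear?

Transformed code:
y = (9 > 9) * (y > y)
h = (h > h) * record(37)
h = (h > h) // (y > y)
y = (33 > 33) - (h > h)
h = 15
y = 7
handle(39)
handle(15)

8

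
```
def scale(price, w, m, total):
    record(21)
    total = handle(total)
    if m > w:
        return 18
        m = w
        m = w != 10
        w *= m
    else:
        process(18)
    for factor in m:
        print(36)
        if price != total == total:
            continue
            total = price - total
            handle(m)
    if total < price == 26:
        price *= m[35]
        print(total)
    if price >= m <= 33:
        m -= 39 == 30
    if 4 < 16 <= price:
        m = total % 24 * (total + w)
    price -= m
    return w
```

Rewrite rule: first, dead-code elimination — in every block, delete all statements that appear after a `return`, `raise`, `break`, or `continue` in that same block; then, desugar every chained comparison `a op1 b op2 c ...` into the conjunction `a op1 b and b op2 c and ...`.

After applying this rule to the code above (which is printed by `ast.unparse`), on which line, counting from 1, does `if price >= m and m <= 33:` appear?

Transformed code:
def scale(price, w, m, total):
    record(21)
    total = handle(total)
    if m > w:
        return 18
    else:
        process(18)
    for factor in m:
        print(36)
        if price != total and total == total:
            continue
    if total < price and price == 26:
        price *= m[35]
        print(total)
    if price >= m and m <= 33:
        m -= 39 == 30
    if 4 < 16 and 16 <= price:
        m = total % 24 * (total + w)
    price -= m
    return w

15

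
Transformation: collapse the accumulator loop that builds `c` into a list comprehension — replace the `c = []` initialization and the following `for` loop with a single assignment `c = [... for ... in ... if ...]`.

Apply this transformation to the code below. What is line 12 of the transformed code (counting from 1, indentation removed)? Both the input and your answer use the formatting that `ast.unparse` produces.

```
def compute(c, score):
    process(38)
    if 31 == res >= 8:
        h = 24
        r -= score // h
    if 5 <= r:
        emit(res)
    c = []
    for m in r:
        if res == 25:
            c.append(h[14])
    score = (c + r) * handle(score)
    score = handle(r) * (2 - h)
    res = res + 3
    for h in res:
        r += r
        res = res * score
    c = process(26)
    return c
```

for h in res:

Transformed code:
def compute(c, score):
    process(38)
    if 31 == res >= 8:
        h = 24
        r -= score // h
    if 5 <= r:
        emit(res)
    c = [h[14] for m in r if res == 25]
    score = (c + r) * handle(score)
    score = handle(r) * (2 - h)
    res = res + 3
    for h in res:
        r += r
        res = res * score
    c = process(26)
    return c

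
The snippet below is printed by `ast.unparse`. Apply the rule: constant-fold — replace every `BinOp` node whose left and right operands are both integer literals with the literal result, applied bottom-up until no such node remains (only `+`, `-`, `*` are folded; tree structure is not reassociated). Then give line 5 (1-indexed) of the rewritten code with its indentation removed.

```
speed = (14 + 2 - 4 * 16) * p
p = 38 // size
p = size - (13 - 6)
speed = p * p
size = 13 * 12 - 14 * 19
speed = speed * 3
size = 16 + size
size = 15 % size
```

size = -110

Transformed code:
speed = -48 * p
p = 38 // size
p = size - 7
speed = p * p
size = -110
speed = speed * 3
size = 16 + size
size = 15 % size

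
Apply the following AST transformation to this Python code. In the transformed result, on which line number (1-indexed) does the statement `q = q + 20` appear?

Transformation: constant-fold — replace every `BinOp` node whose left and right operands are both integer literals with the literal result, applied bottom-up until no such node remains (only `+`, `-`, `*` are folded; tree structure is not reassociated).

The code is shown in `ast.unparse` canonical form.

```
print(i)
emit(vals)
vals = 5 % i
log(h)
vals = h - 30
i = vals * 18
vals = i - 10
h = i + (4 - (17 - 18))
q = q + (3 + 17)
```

9

Transformed code:
print(i)
emit(vals)
vals = 5 % i
log(h)
vals = h - 30
i = vals * 18
vals = i - 10
h = i + 5
q = q + 20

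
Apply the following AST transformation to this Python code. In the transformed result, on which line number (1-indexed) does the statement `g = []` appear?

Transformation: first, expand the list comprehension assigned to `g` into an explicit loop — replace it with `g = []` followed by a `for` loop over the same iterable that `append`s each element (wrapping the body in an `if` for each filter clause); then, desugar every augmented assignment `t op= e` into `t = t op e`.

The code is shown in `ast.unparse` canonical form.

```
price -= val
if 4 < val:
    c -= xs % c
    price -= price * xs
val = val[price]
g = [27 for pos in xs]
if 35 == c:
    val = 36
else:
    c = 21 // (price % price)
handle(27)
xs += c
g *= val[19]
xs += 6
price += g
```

6

Transformed code:
price = price - val
if 4 < val:
    c = c - xs % c
    price = price - price * xs
val = val[price]
g = []
for pos in xs:
    g.append(27)
if 35 == c:
    val = 36
else:
    c = 21 // (price % price)
handle(27)
xs = xs + c
g = g * val[19]
xs = xs + 6
price = price + g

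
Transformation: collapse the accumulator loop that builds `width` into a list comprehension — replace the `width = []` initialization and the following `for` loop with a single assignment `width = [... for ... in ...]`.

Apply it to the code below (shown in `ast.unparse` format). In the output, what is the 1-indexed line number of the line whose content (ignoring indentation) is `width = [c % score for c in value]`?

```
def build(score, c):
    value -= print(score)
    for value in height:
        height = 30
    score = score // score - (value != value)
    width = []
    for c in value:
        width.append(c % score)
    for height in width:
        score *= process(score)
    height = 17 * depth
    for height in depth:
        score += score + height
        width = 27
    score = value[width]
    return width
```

6

Transformed code:
def build(score, c):
    value -= print(score)
    for value in height:
        height = 30
    score = score // score - (value != value)
    width = [c % score for c in value]
    for height in width:
        score *= process(score)
    height = 17 * depth
    for height in depth:
        score += score + height
        width = 27
    score = value[width]
    return width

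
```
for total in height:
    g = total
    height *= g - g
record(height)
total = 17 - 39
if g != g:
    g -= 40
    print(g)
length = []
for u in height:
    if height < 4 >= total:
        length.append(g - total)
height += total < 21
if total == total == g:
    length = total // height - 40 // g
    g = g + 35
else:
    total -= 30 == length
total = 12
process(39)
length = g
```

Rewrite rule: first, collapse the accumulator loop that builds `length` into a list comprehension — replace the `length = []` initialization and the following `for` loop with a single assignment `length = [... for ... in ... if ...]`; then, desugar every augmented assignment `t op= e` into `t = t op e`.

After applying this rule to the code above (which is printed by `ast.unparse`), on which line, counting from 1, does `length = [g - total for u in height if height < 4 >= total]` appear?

9

Transformed code:
for total in height:
    g = total
    height = height * (g - g)
record(height)
total = 17 - 39
if g != g:
    g = g - 40
    print(g)
length = [g - total for u in height if height < 4 >= total]
height = height + (total < 21)
if total == total == g:
    length = total // height - 40 // g
    g = g + 35
else:
    total = total - (30 == length)
total = 12
process(39)
length = g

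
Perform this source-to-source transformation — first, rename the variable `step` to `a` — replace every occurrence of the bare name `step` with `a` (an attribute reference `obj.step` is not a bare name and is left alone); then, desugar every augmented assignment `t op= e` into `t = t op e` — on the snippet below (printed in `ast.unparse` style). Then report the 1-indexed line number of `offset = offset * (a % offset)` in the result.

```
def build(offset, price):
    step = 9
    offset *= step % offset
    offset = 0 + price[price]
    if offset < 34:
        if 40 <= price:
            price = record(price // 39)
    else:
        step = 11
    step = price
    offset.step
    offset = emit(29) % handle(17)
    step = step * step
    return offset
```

3

Transformed code:
def build(offset, price):
    a = 9
    offset = offset * (a % offset)
    offset = 0 + price[price]
    if offset < 34:
        if 40 <= price:
            price = record(price // 39)
    else:
        a = 11
    a = price
    offset.step
    offset = emit(29) % handle(17)
    a = a * a
    return offset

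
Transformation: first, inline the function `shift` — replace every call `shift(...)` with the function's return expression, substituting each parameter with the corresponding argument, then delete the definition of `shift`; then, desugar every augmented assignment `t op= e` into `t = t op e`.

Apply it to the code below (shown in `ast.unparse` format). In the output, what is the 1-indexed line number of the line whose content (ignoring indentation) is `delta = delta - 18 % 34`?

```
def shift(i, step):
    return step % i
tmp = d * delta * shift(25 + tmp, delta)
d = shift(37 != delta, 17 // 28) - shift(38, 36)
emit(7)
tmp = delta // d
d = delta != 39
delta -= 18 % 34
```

6

Transformed code:
tmp = d * delta * (delta % (25 + tmp))
d = 17 // 28 % (37 != delta) - 36 % 38
emit(7)
tmp = delta // d
d = delta != 39
delta = delta - 18 % 34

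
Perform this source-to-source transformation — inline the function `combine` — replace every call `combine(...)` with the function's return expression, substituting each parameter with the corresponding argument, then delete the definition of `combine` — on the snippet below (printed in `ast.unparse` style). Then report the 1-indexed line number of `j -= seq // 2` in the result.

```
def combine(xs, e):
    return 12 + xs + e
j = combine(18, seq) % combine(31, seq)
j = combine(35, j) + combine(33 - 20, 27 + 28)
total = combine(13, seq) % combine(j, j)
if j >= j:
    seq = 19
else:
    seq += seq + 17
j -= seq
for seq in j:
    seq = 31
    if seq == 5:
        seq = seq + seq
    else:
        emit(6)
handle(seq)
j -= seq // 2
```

16

Transformed code:
j = (12 + 18 + seq) % (12 + 31 + seq)
j = 12 + 35 + j + (12 + (33 - 20) + (27 + 28))
total = (12 + 13 + seq) % (12 + j + j)
if j >= j:
    seq = 19
else:
    seq += seq + 17
j -= seq
for seq in j:
    seq = 31
    if seq == 5:
        seq = seq + seq
    else:
        emit(6)
handle(seq)
j -= seq // 2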